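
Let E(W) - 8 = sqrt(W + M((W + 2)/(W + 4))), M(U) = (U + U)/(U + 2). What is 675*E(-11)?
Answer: 5400 + 675*I*sqrt(5405)/23 ≈ 5400.0 + 2157.6*I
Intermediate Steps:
M(U) = 2*U/(2 + U) (M(U) = (2*U)/(2 + U) = 2*U/(2 + U))
E(W) = 8 + sqrt(W + 2*(2 + W)/((2 + (2 + W)/(4 + W))*(4 + W))) (E(W) = 8 + sqrt(W + 2*((W + 2)/(W + 4))/(2 + (W + 2)/(W + 4))) = 8 + sqrt(W + 2*((2 + W)/(4 + W))/(2 + (2 + W)/(4 + W))) = 8 + sqrt(W + 2*(2 + W)/((2 + (2 + W)/(4 + W))*(4 + W))))
675*E(-11) = 675*(8 + sqrt((4 + 3*(-11)**2 + 12*(-11))/(10 + 3*(-11)))) = 675*(8 + sqrt((4 + 3*121 - 132)/(10 - 33))) = 675*(8 + sqrt((4 + 363 - 132)/(-23))) = 675*(8 + sqrt(-1/23*235)) = 675*(8 + sqrt(-235/23)) = 675*(8 + I*sqrt(5405)/23) = 5400 + 675*I*sqrt(5405)/23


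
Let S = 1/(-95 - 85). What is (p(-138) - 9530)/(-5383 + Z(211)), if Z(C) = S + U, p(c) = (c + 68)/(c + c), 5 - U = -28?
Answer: 39453150/22149023 ≈ 1.7813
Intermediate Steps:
U = 33 (U = 5 - 1*(-28) = 5 + 28 = 33)
p(c) = (68 + c)/(2*c) (p(c) = (68 + c)/((2*c)) = (68 + c)*(1/(2*c)) = (68 + c)/(2*c))
S = -1/180 (S = 1/(-180) = -1/180 ≈ -0.0055556)
Z(C) = 5939/180 (Z(C) = -1/180 + 33 = 5939/180)
(p(-138) - 9530)/(-5383 + Z(211)) = ((1/2)*(68 - 138)/(-138) - 9530)/(-5383 + 5939/180) = ((1/2)*(-1/138)*(-70) - 9530)/(-963001/180) = (35/138 - 9530)*(-180/963001) = -1315105/138*(-180/963001) = 39453150/22149023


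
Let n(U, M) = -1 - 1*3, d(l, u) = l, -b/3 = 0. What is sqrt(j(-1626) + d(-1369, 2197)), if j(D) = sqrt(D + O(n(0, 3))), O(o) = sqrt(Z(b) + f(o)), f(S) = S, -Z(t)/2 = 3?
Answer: sqrt(-1369 + sqrt(-1626 + I*sqrt(10))) ≈ 0.5449 + 37.003*I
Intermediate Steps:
b = 0 (b = -3*0 = 0)
Z(t) = -6 (Z(t) = -2*3 = -6)
n(U, M) = -4 (n(U, M) = -1 - 3 = -4)
O(o) = sqrt(-6 + o)
j(D) = sqrt(D + I*sqrt(10)) (j(D) = sqrt(D + sqrt(-6 - 4)) = sqrt(D + sqrt(-10)) = sqrt(D + I*sqrt(10)))
sqrt(j(-1626) + d(-1369, 2197)) = sqrt(sqrt(-1626 + I*sqrt(10)) - 1369) = sqrt(-1369 + sqrt(-1626 + I*sqrt(10)))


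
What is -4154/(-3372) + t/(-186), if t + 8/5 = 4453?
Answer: -2966141/130665 ≈ -22.700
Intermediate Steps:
t = 22257/5 (t = -8/5 + 4453 = 22257/5 ≈ 4451.4)
-4154/(-3372) + t/(-186) = -4154/(-3372) + (22257/5)/(-186) = -4154*(-1/3372) + (22257/5)*(-1/186) = 2077/1686 - 7419/310 = -2966141/130665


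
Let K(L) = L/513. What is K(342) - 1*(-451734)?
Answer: 1355204/3 ≈ 4.5173e+5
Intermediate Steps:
K(L) = L/513 (K(L) = L*(1/513) = L/513)
K(342) - 1*(-451734) = (1/513)*342 - 1*(-451734) = ⅔ + 451734 = 1355204/3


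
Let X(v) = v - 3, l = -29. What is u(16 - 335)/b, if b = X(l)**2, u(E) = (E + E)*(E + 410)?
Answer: -29029/512 ≈ -56.697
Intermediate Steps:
u(E) = 2*E*(410 + E) (u(E) = (2*E)*(410 + E) = 2*E*(410 + E))
X(v) = -3 + v
b = 1024 (b = (-3 - 29)**2 = (-32)**2 = 1024)
u(16 - 335)/b = (2*(16 - 335)*(410 + (16 - 335)))/1024 = (2*(-319)*(410 - 319))*(1/1024) = (2*(-319)*91)*(1/1024) = -58058*1/1024 = -29029/512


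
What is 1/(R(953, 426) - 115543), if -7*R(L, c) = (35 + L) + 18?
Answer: -7/809807 ≈ -8.6440e-6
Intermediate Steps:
R(L, c) = -53/7 - L/7 (R(L, c) = -((35 + L) + 18)/7 = -(53 + L)/7 = -53/7 - L/7)
1/(R(953, 426) - 115543) = 1/((-53/7 - ⅐*953) - 115543) = 1/((-53/7 - 953/7) - 115543) = 1/(-1006/7 - 115543) = 1/(-809807/7) = -7/809807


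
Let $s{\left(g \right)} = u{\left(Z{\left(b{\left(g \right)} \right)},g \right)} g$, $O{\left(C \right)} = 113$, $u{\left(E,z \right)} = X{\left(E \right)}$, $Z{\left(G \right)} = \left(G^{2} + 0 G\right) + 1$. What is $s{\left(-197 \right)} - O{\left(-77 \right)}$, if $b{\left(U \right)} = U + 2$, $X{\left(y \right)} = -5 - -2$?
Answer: $478$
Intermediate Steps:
$X{\left(y \right)} = -3$ ($X{\left(y \right)} = -5 + 2 = -3$)
$b{\left(U \right)} = 2 + U$
$Z{\left(G \right)} = 1 + G^{2}$ ($Z{\left(G \right)} = \left(G^{2} + 0\right) + 1 = G^{2} + 1 = 1 + G^{2}$)
$u{\left(E,z \right)} = -3$
$s{\left(g \right)} = - 3 g$
$s{\left(-197 \right)} - O{\left(-77 \right)} = \left(-3\right) \left(-197\right) - 113 = 591 - 113 = 478$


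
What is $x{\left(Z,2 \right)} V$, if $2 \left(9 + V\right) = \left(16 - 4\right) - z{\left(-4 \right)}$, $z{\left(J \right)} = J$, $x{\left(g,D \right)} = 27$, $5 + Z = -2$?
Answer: $-27$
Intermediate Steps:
$Z = -7$ ($Z = -5 - 2 = -7$)
$V = -1$ ($V = -9 + \frac{\left(16 - 4\right) - -4}{2} = -9 + \frac{12 + 4}{2} = -9 + \frac{1}{2} \cdot 16 = -9 + 8 = -1$)
$x{\left(Z,2 \right)} V = 27 \left(-1\right) = -27$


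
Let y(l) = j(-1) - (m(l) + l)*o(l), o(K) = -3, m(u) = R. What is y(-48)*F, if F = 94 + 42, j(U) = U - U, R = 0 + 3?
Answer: -18360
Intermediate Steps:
R = 3
m(u) = 3
j(U) = 0
y(l) = 9 + 3*l (y(l) = 0 - (3 + l)*(-3) = 0 - (-9 - 3*l) = 0 + (9 + 3*l) = 9 + 3*l)
F = 136
y(-48)*F = (9 + 3*(-48))*136 = (9 - 144)*136 = -135*136 = -18360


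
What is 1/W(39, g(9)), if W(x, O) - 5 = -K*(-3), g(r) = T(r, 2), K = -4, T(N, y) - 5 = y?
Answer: -⅐ ≈ -0.14286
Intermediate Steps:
T(N, y) = 5 + y
g(r) = 7 (g(r) = 5 + 2 = 7)
W(x, O) = -7 (W(x, O) = 5 - 1*(-4)*(-3) = 5 + 4*(-3) = 5 - 12 = -7)
1/W(39, g(9)) = 1/(-7) = -⅐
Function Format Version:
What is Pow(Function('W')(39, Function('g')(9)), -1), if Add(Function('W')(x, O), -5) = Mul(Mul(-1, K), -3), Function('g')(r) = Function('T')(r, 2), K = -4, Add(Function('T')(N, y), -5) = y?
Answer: Rational(-1, 7) ≈ -0.14286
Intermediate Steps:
Function('T')(N, y) = Add(5, y)
Function('g')(r) = 7 (Function('g')(r) = Add(5, 2) = 7)
Function('W')(x, O) = -7 (Function('W')(x, O) = Add(5, Mul(Mul(-1, -4), -3)) = Add(5, Mul(4, -3)) = Add(5, -12) = -7)
Pow(Function('W')(39, Function('g')(9)), -1) = Pow(-7, -1) = Rational(-1, 7)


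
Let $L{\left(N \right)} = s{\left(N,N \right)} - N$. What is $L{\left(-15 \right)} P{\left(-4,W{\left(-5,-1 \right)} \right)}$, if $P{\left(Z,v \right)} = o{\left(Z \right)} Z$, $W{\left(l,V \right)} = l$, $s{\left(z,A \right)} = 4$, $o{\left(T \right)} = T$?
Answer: $304$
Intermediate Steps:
$L{\left(N \right)} = 4 - N$
$P{\left(Z,v \right)} = Z^{2}$ ($P{\left(Z,v \right)} = Z Z = Z^{2}$)
$L{\left(-15 \right)} P{\left(-4,W{\left(-5,-1 \right)} \right)} = \left(4 - -15\right) \left(-4\right)^{2} = \left(4 + 15\right) 16 = 19 \cdot 16 = 304$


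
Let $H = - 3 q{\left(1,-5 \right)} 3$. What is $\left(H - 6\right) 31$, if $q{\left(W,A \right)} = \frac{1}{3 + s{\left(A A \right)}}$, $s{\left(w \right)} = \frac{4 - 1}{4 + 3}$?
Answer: $- \frac{2139}{8} \approx -267.38$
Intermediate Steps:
$s{\left(w \right)} = \frac{3}{7}$
$q{\left(W,A \right)} = \frac{7}{24}$ ($q{\left(W,A \right)} = \frac{1}{3 + \frac{3}{7}} = \frac{1}{\frac{24}{7}} = \frac{7}{24}$)
$H = - \frac{21}{8}$ ($H = \left(-3\right) \frac{7}{24} \cdot 3 = \left(- \frac{7}{8}\right) 3 = - \frac{21}{8} \approx -2.625$)
$\left(H - 6\right) 31 = \left(- \frac{21}{8} - 6\right) 31 = \left(- \frac{69}{8}\right) 31 = - \frac{2139}{8}$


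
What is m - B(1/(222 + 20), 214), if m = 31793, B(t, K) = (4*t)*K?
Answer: 3846525/121 ≈ 31789.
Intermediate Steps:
B(t, K) = 4*K*t
m - B(1/(222 + 20), 214) = 31793 - 4*214/(222 + 20) = 31793 - 4*214/242 = 31793 - 1*428/121 = 31793 - 428/121 = 3846525/121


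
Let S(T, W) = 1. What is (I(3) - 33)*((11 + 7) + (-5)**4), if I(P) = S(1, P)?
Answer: -20576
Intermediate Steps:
I(P) = 1
(I(3) - 33)*((11 + 7) + (-5)**4) = (1 - 33)*((11 + 7) + (-5)**4) = -32*(18 + 625) = -32*643 = -20576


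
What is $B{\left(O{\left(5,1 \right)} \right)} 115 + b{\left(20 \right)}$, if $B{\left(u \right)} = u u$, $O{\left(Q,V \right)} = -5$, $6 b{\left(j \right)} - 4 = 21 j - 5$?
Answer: $\frac{17669}{6} \approx 2944.8$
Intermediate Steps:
$b{\left(j \right)} = - \frac{1}{6} + \frac{7 j}{2}$ ($b{\left(j \right)} = \frac{2}{3} + \frac{21 j - 5}{6} = \frac{2}{3} + \frac{-5 + 21 j}{6} = \frac{2}{3} + \left(- \frac{5}{6} + \frac{7 j}{2}\right) = - \frac{1}{6} + \frac{7 j}{2}$)
$B{\left(u \right)} = u^{2}$
$B{\left(O{\left(5,1 \right)} \right)} 115 + b{\left(20 \right)} = \left(-5\right)^{2} \cdot 115 + \left(- \frac{1}{6} + \frac{7}{2} \cdot 20\right) = 25 \cdot 115 + \left(- \frac{1}{6} + 70\right) = 2875 + \frac{419}{6} = \frac{17669}{6}$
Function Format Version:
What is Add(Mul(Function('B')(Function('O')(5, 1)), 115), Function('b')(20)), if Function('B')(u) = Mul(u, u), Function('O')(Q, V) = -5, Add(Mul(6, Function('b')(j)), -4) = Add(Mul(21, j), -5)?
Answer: Rational(17669, 6) ≈ 2944.8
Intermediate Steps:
Function('b')(j) = Add(Rational(-1, 6), Mul(Rational(7, 2), j)) (Function('b')(j) = Add(Rational(2, 3), Mul(Rational(1, 6), Add(Mul(21, j), -5))) = Add(Rational(2, 3), Mul(Rational(1, 6), Add(-5, Mul(21, j)))) = Add(Rational(2, 3), Add(Rational(-5, 6), Mul(Rational(7, 2), j))) = Add(Rational(-1, 6), Mul(Rational(7, 2), j)))
Function('B')(u) = Pow(u, 2)
Add(Mul(Function('B')(Function('O')(5, 1)), 115), Function('b')(20)) = Add(Mul(Pow(-5, 2), 115), Add(Rational(-1, 6), Mul(Rational(7, 2), 20))) = Add(Mul(25, 115), Add(Rational(-1, 6), 70)) = Add(2875, Rational(419, 6)) = Rational(17669, 6)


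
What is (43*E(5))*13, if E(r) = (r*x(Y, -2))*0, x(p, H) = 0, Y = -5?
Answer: 0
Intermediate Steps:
E(r) = 0 (E(r) = (r*0)*0 = 0*0 = 0)
(43*E(5))*13 = (43*0)*13 = 0*13 = 0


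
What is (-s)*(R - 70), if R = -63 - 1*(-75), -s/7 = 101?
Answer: -41006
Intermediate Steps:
s = -707 (s = -7*101 = -707)
R = 12 (R = -63 + 75 = 12)
(-s)*(R - 70) = (-1*(-707))*(12 - 70) = 707*(-58) = -41006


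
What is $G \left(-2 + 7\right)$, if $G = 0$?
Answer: $0$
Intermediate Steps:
$G \left(-2 + 7\right) = 0 \left(-2 + 7\right) = 0 \cdot 5 = 0$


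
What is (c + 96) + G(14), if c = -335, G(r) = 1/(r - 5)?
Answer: -2150/9 ≈ -238.89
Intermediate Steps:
G(r) = 1/(-5 + r)
(c + 96) + G(14) = (-335 + 96) + 1/(-5 + 14) = -239 + 1/9 = -239 + ⅑ = -2150/9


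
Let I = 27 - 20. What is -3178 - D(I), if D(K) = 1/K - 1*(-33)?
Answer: -22478/7 ≈ -3211.1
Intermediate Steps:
I = 7
D(K) = 33 + 1/K (D(K) = 1/K + 33 = 33 + 1/K)
-3178 - D(I) = -3178 - (33 + 1/7) = -3178 - 1*232/7 = -3178 - 232/7 = -22478/7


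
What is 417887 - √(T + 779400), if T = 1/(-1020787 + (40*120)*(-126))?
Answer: 417887 - √2059590293905453013/1625587 ≈ 4.1700e+5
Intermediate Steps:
T = -1/1625587 (T = 1/(-1020787 + 4800*(-126)) = 1/(-1020787 - 604800) = 1/(-1625587) = -1/1625587 ≈ -6.1516e-7)
417887 - √(T + 779400) = 417887 - √(-1/1625587 + 779400) = 417887 - √(1266982507799/1625587) = 417887 - √2059590293905453013/1625587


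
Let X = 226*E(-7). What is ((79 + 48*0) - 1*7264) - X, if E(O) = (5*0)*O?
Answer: -7185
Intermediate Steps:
E(O) = 0 (E(O) = 0*O = 0)
X = 0 (X = 226*0 = 0)
((79 + 48*0) - 1*7264) - X = ((79 + 48*0) - 1*7264) - 1*0 = ((79 + 0) - 7264) + 0 = (79 - 7264) + 0 = -7185 + 0 = -7185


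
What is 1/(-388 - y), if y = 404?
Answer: -1/792 ≈ -0.0012626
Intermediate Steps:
1/(-388 - y) = 1/(-388 - 1*404) = 1/(-388 - 404) = 1/(-792) = -1/792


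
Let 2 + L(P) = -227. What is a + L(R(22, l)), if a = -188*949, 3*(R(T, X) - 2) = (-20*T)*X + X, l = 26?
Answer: -178641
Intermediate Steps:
R(T, X) = 2 + X/3 - 20*T*X/3 (R(T, X) = 2 + ((-20*T)*X + X)/3 = 2 + (-20*T*X + X)/3 = 2 + (X - 20*T*X)/3 = 2 + (X/3 - 20*T*X/3) = 2 + X/3 - 20*T*X/3)
a = -178412
L(P) = -229 (L(P) = -2 - 227 = -229)
a + L(R(22, l)) = -178412 - 229 = -178641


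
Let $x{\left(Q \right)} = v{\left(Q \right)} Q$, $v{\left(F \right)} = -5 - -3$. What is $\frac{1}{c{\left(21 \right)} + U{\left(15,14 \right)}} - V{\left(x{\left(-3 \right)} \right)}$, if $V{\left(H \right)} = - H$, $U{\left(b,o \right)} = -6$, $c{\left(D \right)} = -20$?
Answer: $\frac{155}{26} \approx 5.9615$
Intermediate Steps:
$v{\left(F \right)} = -2$ ($v{\left(F \right)} = -5 + 3 = -2$)
$x{\left(Q \right)} = - 2 Q$
$\frac{1}{c{\left(21 \right)} + U{\left(15,14 \right)}} - V{\left(x{\left(-3 \right)} \right)} = \frac{1}{-20 - 6} - - \left(-2\right) \left(-3\right) = \frac{1}{-26} - \left(-1\right) 6 = - \frac{1}{26} - -6 = - \frac{1}{26} + 6 = \frac{155}{26}$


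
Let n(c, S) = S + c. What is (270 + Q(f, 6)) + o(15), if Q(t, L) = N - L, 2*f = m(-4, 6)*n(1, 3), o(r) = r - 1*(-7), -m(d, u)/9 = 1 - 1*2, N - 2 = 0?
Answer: 288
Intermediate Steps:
N = 2 (N = 2 + 0 = 2)
m(d, u) = 9 (m(d, u) = -9*(1 - 1*2) = -9*(1 - 2) = -9*(-1) = 9)
o(r) = 7 + r (o(r) = r + 7 = 7 + r)
f = 18 (f = (9*(3 + 1))/2 = (9*4)/2 = (½)*36 = 18)
Q(t, L) = 2 - L
(270 + Q(f, 6)) + o(15) = (270 + (2 - 1*6)) + (7 + 15) = (270 + (2 - 6)) + 22 = (270 - 4) + 22 = 266 + 22 = 288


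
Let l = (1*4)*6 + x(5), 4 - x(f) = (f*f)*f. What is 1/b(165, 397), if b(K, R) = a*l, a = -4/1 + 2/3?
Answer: 3/970 ≈ 0.0030928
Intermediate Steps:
x(f) = 4 - f³ (x(f) = 4 - f*f*f = 4 - f²*f = 4 - f³)
a = -10/3 (a = -4*1 + 2*(⅓) = -4 + ⅔ = -10/3 ≈ -3.3333)
l = -97 (l = (1*4)*6 + (4 - 1*5³) = 4*6 + (4 - 1*125) = 24 + (4 - 125) = 24 - 121 = -97)
b(K, R) = 970/3 (b(K, R) = -10/3*(-97) = 970/3)
1/b(165, 397) = 1/(970/3) = 3/970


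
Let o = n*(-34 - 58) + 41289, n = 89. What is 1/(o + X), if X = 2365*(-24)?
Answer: -1/23659 ≈ -4.2267e-5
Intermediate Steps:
X = -56760
o = 33101 (o = 89*(-34 - 58) + 41289 = 89*(-92) + 41289 = -8188 + 41289 = 33101)
1/(o + X) = 1/(33101 - 56760) = 1/(-23659) = -1/23659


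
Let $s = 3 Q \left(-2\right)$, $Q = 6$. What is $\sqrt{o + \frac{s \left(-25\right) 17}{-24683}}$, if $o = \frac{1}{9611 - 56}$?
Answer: $\frac{i \sqrt{703527931082145}}{33692295} \approx 0.78724 i$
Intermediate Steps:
$s = -36$ ($s = 3 \cdot 6 \left(-2\right) = 18 \left(-2\right) = -36$)
$o = \frac{1}{9555} \approx 0.00010466$
$\sqrt{o + \frac{s \left(-25\right) 17}{-24683}} = \sqrt{\frac{1}{9555} + \frac{\left(-36\right) \left(-25\right) 17}{-24683}} = \sqrt{\frac{1}{9555} + 900 \cdot 17 \left(- \frac{1}{24683}\right)} = \sqrt{\frac{1}{9555} + 15300 \left(- \frac{1}{24683}\right)} = \sqrt{\frac{1}{9555} - \frac{15300}{24683}} = \sqrt{- \frac{146166817}{235846065}} = \frac{i \sqrt{703527931082145}}{33692295}$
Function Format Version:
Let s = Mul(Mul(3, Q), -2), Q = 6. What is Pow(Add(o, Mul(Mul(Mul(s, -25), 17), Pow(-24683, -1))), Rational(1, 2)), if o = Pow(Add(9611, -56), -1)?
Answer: Mul(Rational(1, 33692295), I, Pow(703527931082145, Rational(1, 2))) ≈ Mul(0.78724, I)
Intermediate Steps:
s = -36 (s = Mul(Mul(3, 6), -2) = Mul(18, -2) = -36)
o = Rational(1, 9555) (o = Pow(9555, -1) = Rational(1, 9555) ≈ 0.00010466)
Pow(Add(o, Mul(Mul(Mul(s, -25), 17), Pow(-24683, -1))), Rational(1, 2)) = Pow(Add(Rational(1, 9555), Mul(Mul(Mul(-36, -25), 17), Pow(-24683, -1))), Rational(1, 2)) = Pow(Add(Rational(1, 9555), Mul(Mul(900, 17), Rational(-1, 24683))), Rational(1, 2)) = Pow(Add(Rational(1, 9555), Mul(15300, Rational(-1, 24683))), Rational(1, 2)) = Pow(Add(Rational(1, 9555), Rational(-15300, 24683)), Rational(1, 2)) = Pow(Rational(-146166817, 235846065), Rational(1, 2)) = Mul(Rational(1, 33692295), I, Pow(703527931082145, Rational(1, 2)))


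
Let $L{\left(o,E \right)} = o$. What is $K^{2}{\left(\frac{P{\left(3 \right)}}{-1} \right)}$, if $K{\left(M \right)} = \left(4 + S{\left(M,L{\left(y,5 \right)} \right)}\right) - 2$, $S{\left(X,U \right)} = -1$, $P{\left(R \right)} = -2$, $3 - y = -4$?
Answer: $1$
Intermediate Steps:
$y = 7$ ($y = 3 - -4 = 3 + 4 = 7$)
$K{\left(M \right)} = 1$ ($K{\left(M \right)} = \left(4 - 1\right) - 2 = 3 - 2 = 1$)
$K^{2}{\left(\frac{P{\left(3 \right)}}{-1} \right)} = 1^{2} = 1$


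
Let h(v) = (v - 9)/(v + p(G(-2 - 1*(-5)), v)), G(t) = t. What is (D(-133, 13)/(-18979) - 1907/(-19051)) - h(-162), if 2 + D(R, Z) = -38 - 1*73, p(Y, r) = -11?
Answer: -55194477991/62551424717 ≈ -0.88239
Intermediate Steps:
h(v) = (-9 + v)/(-11 + v) (h(v) = (v - 9)/(v - 11) = (-9 + v)/(-11 + v))
D(R, Z) = -113 (D(R, Z) = -2 + (-38 - 1*73) = -2 + (-38 - 73) = -2 - 111 = -113)
(D(-133, 13)/(-18979) - 1907/(-19051)) - h(-162) = (-113/(-18979) - 1907/(-19051)) - (-9 - 162)/(-11 - 162) = (-113*(-1/18979) - 1907*(-1/19051)) - (-171)/(-173) = (113/18979 + 1907/19051) - (-1)*(-171)/173 = 38345716/361568929 - 1*171/173 = 38345716/361568929 - 171/173 = -55194477991/62551424717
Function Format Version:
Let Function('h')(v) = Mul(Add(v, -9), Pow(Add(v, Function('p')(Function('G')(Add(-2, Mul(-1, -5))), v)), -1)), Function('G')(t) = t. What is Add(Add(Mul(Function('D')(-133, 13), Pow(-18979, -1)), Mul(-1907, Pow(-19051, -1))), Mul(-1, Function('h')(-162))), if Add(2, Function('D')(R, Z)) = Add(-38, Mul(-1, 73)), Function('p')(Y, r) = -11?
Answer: Rational(-55194477991, 62551424717) ≈ -0.88239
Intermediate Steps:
Function('h')(v) = Mul(Pow(Add(-11, v), -1), Add(-9, v)) (Function('h')(v) = Mul(Add(v, -9), Pow(Add(v, -11), -1)) = Mul(Add(-9, v), Pow(Add(-11, v), -1)) = Mul(Pow(Add(-11, v), -1), Add(-9, v)))
Function('D')(R, Z) = -113 (Function('D')(R, Z) = Add(-2, Add(-38, Mul(-1, 73))) = Add(-2, Add(-38, -73)) = Add(-2, -111) = -113)
Add(Add(Mul(Function('D')(-133, 13), Pow(-18979, -1)), Mul(-1907, Pow(-19051, -1))), Mul(-1, Function('h')(-162))) = Add(Add(Mul(-113, Pow(-18979, -1)), Mul(-1907, Pow(-19051, -1))), Mul(-1, Mul(Pow(Add(-11, -162), -1), Add(-9, -162)))) = Add(Add(Mul(-113, Rational(-1, 18979)), Mul(-1907, Rational(-1, 19051))), Mul(-1, Mul(Pow(-173, -1), -171))) = Add(Add(Rational(113, 18979), Rational(1907, 19051)), Mul(-1, Mul(Rational(-1, 173), -171))) = Add(Rational(38345716, 361568929), Mul(-1, Rational(171, 173))) = Add(Rational(38345716, 361568929), Rational(-171, 173)) = Rational(-55194477991, 62551424717)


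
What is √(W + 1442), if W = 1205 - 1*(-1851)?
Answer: √4498 ≈ 67.067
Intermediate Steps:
W = 3056 (W = 1205 + 1851 = 3056)
√(W + 1442) = √(3056 + 1442) = √4498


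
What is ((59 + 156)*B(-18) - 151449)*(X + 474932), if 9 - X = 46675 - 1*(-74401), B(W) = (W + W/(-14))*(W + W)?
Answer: -54694435995/7 ≈ -7.8135e+9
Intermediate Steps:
B(W) = 13*W²/7 (B(W) = (W + W*(-1/14))*(2*W) = (W - W/14)*(2*W) = (13*W/14)*(2*W) = 13*W²/7)
X = -121067 (X = 9 - (46675 - 1*(-74401)) = 9 - (46675 + 74401) = 9 - 1*121076 = 9 - 121076 = -121067)
((59 + 156)*B(-18) - 151449)*(X + 474932) = ((59 + 156)*((13/7)*(-18)²) - 151449)*(-121067 + 474932) = (215*((13/7)*324) - 151449)*353865 = (215*(4212/7) - 151449)*353865 = (905580/7 - 151449)*353865 = -154563/7*353865 = -54694435995/7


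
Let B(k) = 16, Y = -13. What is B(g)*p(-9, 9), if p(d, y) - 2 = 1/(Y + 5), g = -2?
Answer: 30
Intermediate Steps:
p(d, y) = 15/8 (p(d, y) = 2 + 1/(-13 + 5) = 2 + 1/(-8) = 2 - ⅛ = 15/8)
B(g)*p(-9, 9) = 16*(15/8) = 30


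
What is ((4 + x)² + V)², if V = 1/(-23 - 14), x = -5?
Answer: 1296/1369 ≈ 0.94668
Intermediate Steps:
V = -1/37 (V = 1/(-37) = -1/37 ≈ -0.027027)
((4 + x)² + V)² = ((4 - 5)² - 1/37)² = ((-1)² - 1/37)² = (1 - 1/37)² = (36/37)² = 1296/1369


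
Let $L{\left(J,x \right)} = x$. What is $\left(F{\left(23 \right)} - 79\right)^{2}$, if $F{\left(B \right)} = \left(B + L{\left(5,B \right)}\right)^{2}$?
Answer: $4149369$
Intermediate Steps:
$F{\left(B \right)} = 4 B^{2}$ ($F{\left(B \right)} = \left(B + B\right)^{2} = \left(2 B\right)^{2} = 4 B^{2}$)
$\left(F{\left(23 \right)} - 79\right)^{2} = \left(4 \cdot 23^{2} - 79\right)^{2} = \left(4 \cdot 529 - 79\right)^{2} = \left(2116 - 79\right)^{2} = 2037^{2} = 4149369$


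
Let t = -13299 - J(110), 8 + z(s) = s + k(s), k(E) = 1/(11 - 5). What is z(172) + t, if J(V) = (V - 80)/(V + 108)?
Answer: -8590271/654 ≈ -13135.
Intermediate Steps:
k(E) = ⅙ (k(E) = 1/6 = ⅙)
z(s) = -47/6 + s (z(s) = -8 + (s + ⅙) = -8 + (⅙ + s) = -47/6 + s)
J(V) = (-80 + V)/(108 + V)
t = -1449606/109 (t = -13299 - (-80 + 110)/(108 + 110) = -13299 - 30/218 = -13299 - 1*15/109 = -13299 - 15/109 = -1449606/109 ≈ -13299.)
z(172) + t = (-47/6 + 172) - 1449606/109 = 985/6 - 1449606/109 = -8590271/654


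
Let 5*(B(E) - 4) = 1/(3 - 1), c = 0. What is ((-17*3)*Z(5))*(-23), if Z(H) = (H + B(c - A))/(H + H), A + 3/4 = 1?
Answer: 106743/100 ≈ 1067.4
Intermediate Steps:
A = ¼ (A = -¾ + 1 = ¼ ≈ 0.25000)
B(E) = 41/10 (B(E) = 4 + 1/(5*(3 - 1)) = 4 + (⅕)/2 = 4 + (⅕)*(½) = 4 + ⅒ = 41/10)
Z(H) = (41/10 + H)/(2*H) (Z(H) = (H + 41/10)/(H + H) = (41/10 + H)/((2*H)) = (41/10 + H)*(1/(2*H)) = (41/10 + H)/(2*H))
((-17*3)*Z(5))*(-23) = ((-17*3)*((1/20)*(41 + 10*5)/5))*(-23) = -51*(41 + 50)/(20*5)*(-23) = -51*91/(20*5)*(-23) = -51*91/100*(-23) = -4641/100*(-23) = 106743/100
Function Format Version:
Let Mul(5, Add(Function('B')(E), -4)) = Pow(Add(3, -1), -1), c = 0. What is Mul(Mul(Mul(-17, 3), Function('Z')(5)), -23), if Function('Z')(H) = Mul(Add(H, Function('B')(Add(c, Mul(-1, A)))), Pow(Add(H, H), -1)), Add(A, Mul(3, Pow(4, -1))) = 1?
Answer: Rational(106743, 100) ≈ 1067.4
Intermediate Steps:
A = Rational(1, 4) (A = Add(Rational(-3, 4), 1) = Rational(1, 4) ≈ 0.25000)
Function('B')(E) = Rational(41, 10) (Function('B')(E) = Add(4, Mul(Rational(1, 5), Pow(Add(3, -1), -1))) = Add(4, Mul(Rational(1, 5), Pow(2, -1))) = Add(4, Mul(Rational(1, 5), Rational(1, 2))) = Add(4, Rational(1, 10)) = Rational(41, 10))
Function('Z')(H) = Mul(Rational(1, 2), Pow(H, -1), Add(Rational(41, 10), H)) (Function('Z')(H) = Mul(Add(H, Rational(41, 10)), Pow(Add(H, H), -1)) = Mul(Add(Rational(41, 10), H), Pow(Mul(2, H), -1)) = Mul(Add(Rational(41, 10), H), Mul(Rational(1, 2), Pow(H, -1))) = Mul(Rational(1, 2), Pow(H, -1), Add(Rational(41, 10), H)))
Mul(Mul(Mul(-17, 3), Function('Z')(5)), -23) = Mul(Mul(Mul(-17, 3), Mul(Rational(1, 20), Pow(5, -1), Add(41, Mul(10, 5)))), -23) = Mul(Mul(-51, Mul(Rational(1, 20), Rational(1, 5), Add(41, 50))), -23) = Mul(Mul(-51, Mul(Rational(1, 20), Rational(1, 5), 91)), -23) = Mul(Mul(-51, Rational(91, 100)), -23) = Mul(Rational(-4641, 100), -23) = Rational(106743, 100)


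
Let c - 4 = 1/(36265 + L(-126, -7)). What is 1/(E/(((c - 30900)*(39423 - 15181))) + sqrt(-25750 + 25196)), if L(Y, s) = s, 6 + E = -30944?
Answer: 3809334048889369103925/51070354547715493273682518423 - 184369511002014732306316849*I*sqrt(554)/102140709095430986547365036846 ≈ 7.459e-8 - 0.042486*I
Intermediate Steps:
E = -30950 (E = -6 - 30944 = -30950)
c = 145033/36258 (c = 4 + 1/(36265 - 7) = 4 + 1/36258 = 145033/36258 ≈ 4.0000)
1/(E/(((c - 30900)*(39423 - 15181))) + sqrt(-25750 + 25196)) = 1/(-30950*1/((39423 - 15181)*(145033/36258 - 30900)) + sqrt(-25750 + 25196)) = 1/(-30950/((-1120227167/36258*24242)) + sqrt(-554)) = 1/(-30950/(-13578273491207/18129) + I*sqrt(554)) = 1/(-30950*(-18129/13578273491207) + I*sqrt(554)) = 1/(561092550/13578273491207 + I*sqrt(554))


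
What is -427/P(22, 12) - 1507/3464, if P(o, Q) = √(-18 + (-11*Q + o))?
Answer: -1507/3464 + 427*I*√2/16 ≈ -0.43505 + 37.742*I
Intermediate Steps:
P(o, Q) = √(-18 + o - 11*Q) (P(o, Q) = √(-18 + (o - 11*Q)) = √(-18 + o - 11*Q))
-427/P(22, 12) - 1507/3464 = -427/√(-18 + 22 - 11*12) - 1507/3464 = -427/√(-18 + 22 - 132) - 1507*1/3464 = -427*(-I*√2/16) - 1507/3464 = -(-427)*I*√2/16 - 1507/3464 = 427*I*√2/16 - 1507/3464 = -1507/3464 + 427*I*√2/16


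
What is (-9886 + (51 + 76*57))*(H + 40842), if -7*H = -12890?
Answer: -1644208352/7 ≈ -2.3489e+8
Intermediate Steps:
H = 12890/7 (H = -1/7*(-12890) = 12890/7 ≈ 1841.4)
(-9886 + (51 + 76*57))*(H + 40842) = (-9886 + (51 + 76*57))*(12890/7 + 40842) = (-9886 + (51 + 4332))*(298784/7) = (-9886 + 4383)*(298784/7) = -5503*298784/7 = -1644208352/7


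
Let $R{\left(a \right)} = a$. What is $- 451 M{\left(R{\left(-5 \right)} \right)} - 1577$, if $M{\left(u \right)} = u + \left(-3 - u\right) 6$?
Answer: $-4734$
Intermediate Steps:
$M{\left(u \right)} = -18 - 5 u$ ($M{\left(u \right)} = u - \left(18 + 6 u\right) = -18 - 5 u$)
$- 451 M{\left(R{\left(-5 \right)} \right)} - 1577 = - 451 \left(-18 - -25\right) - 1577 = - 451 \left(-18 + 25\right) - 1577 = \left(-451\right) 7 - 1577 = -3157 - 1577 = -4734$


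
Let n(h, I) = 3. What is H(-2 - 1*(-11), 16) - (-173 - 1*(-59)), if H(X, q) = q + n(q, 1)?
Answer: 133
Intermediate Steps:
H(X, q) = 3 + q (H(X, q) = q + 3 = 3 + q)
H(-2 - 1*(-11), 16) - (-173 - 1*(-59)) = (3 + 16) - (-173 - 1*(-59)) = 19 - (-173 + 59) = 19 - 1*(-114) = 19 + 114 = 133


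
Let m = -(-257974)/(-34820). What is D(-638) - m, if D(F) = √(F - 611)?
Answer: 128987/17410 + I*√1249 ≈ 7.4088 + 35.341*I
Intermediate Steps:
D(F) = √(-611 + F)
m = -128987/17410 (m = -(-257974)*(-1)/34820 = -1*128987/17410 = -128987/17410 ≈ -7.4088)
D(-638) - m = √(-611 - 638) - 1*(-128987/17410) = √(-1249) + 128987/17410 = I*√1249 + 128987/17410 = 128987/17410 + I*√1249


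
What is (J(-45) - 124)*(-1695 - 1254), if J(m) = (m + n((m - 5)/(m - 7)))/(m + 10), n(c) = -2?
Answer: 12660057/35 ≈ 3.6172e+5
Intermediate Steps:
J(m) = (-2 + m)/(10 + m) (J(m) = (m - 2)/(m + 10) = (-2 + m)/(10 + m))
(J(-45) - 124)*(-1695 - 1254) = ((-2 - 45)/(10 - 45) - 124)*(-1695 - 1254) = (-47/(-35) - 124)*(-2949) = (-1/35*(-47) - 124)*(-2949) = (47/35 - 124)*(-2949) = -4293/35*(-2949) = 12660057/35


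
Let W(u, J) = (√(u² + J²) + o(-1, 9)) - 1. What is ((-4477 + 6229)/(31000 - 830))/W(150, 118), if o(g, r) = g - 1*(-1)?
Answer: 292/183146985 + 584*√9106/183146985 ≈ 0.00030588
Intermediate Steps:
o(g, r) = 1 + g (o(g, r) = g + 1 = 1 + g)
W(u, J) = -1 + √(J² + u²) (W(u, J) = (√(u² + J²) + (1 - 1)) - 1 = (√(J² + u²) + 0) - 1 = √(J² + u²) - 1 = -1 + √(J² + u²))
((-4477 + 6229)/(31000 - 830))/W(150, 118) = ((-4477 + 6229)/(31000 - 830))/(-1 + √(118² + 150²)) = (1752/30170)/(-1 + √(13924 + 22500)) = (1752*(1/30170))/(-1 + √36424) = 876/(15085*(-1 + 2*√9106))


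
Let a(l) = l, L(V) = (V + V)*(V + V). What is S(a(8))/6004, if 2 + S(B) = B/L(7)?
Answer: -24/73549 ≈ -0.00032631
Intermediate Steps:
L(V) = 4*V² (L(V) = (2*V)*(2*V) = 4*V²)
S(B) = -2 + B/196 (S(B) = -2 + B/((4*7²)) = -2 + B/((4*49)) = -2 + B/196)
S(a(8))/6004 = (-2 + (1/196)*8)/6004 = (-2 + 2/49)*(1/6004) = -96/49*1/6004 = -24/73549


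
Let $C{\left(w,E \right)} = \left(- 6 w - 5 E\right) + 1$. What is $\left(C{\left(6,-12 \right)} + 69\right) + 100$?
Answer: $194$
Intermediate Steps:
$C{\left(w,E \right)} = 1 - 6 w - 5 E$
$\left(C{\left(6,-12 \right)} + 69\right) + 100 = \left(\left(1 - 36 - -60\right) + 69\right) + 100 = \left(\left(1 - 36 + 60\right) + 69\right) + 100 = \left(25 + 69\right) + 100 = 94 + 100 = 194$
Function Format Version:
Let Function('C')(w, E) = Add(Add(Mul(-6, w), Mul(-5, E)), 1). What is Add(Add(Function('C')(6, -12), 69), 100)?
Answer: 194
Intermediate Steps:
Function('C')(w, E) = Add(1, Mul(-6, w), Mul(-5, E))
Add(Add(Function('C')(6, -12), 69), 100) = Add(Add(Add(1, Mul(-6, 6), Mul(-5, -12)), 69), 100) = Add(Add(Add(1, -36, 60), 69), 100) = Add(Add(25, 69), 100) = Add(94, 100) = 194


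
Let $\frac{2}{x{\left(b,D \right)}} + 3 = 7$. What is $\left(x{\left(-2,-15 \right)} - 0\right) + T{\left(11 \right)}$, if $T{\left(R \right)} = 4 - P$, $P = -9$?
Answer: $\frac{27}{2} \approx 13.5$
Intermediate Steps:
$x{\left(b,D \right)} = \frac{1}{2}$ ($x{\left(b,D \right)} = \frac{2}{-3 + 7} = \frac{2}{4} = 2 \cdot \frac{1}{4} = \frac{1}{2}$)
$T{\left(R \right)} = 13$ ($T{\left(R \right)} = 4 - -9 = 4 + 9 = 13$)
$\left(x{\left(-2,-15 \right)} - 0\right) + T{\left(11 \right)} = \left(\frac{1}{2} - 0\right) + 13 = \left(\frac{1}{2} + 0\right) + 13 = \frac{1}{2} + 13 = \frac{27}{2}$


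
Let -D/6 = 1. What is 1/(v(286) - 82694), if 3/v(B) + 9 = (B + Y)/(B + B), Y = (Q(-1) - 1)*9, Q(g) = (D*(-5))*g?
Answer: -5141/425131570 ≈ -1.2093e-5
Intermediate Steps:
D = -6 (D = -6*1 = -6)
Q(g) = 30*g (Q(g) = (-6*(-5))*g = 30*g)
Y = -279 (Y = (30*(-1) - 1)*9 = (-30 - 1)*9 = -31*9 = -279)
v(B) = 3/(-9 + (-279 + B)/(2*B)) (v(B) = 3/(-9 + (B - 279)/(B + B)) = 3/(-9 + (-279 + B)/((2*B))) = 3/(-9 + (-279 + B)*(1/(2*B))) = 3/(-9 + (-279 + B)/(2*B)))
1/(v(286) - 82694) = 1/(-6*286/(279 + 17*286) - 82694) = 1/(-6*286/(279 + 4862) - 82694) = 1/(-6*286/5141 - 82694) = 1/(-6*286*1/5141 - 82694) = 1/(-1716/5141 - 82694) = 1/(-425131570/5141) = -5141/425131570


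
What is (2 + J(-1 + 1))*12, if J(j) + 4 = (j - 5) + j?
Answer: -84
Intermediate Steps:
J(j) = -9 + 2*j (J(j) = -4 + ((j - 5) + j) = -4 + ((-5 + j) + j) = -4 + (-5 + 2*j) = -9 + 2*j)
(2 + J(-1 + 1))*12 = (2 + (-9 + 2*(-1 + 1)))*12 = (2 + (-9 + 2*0))*12 = (2 + (-9 + 0))*12 = (2 - 9)*12 = -7*12 = -84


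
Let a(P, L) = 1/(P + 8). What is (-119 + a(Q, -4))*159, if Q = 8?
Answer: -302577/16 ≈ -18911.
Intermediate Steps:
a(P, L) = 1/(8 + P)
(-119 + a(Q, -4))*159 = (-119 + 1/(8 + 8))*159 = (-119 + 1/16)*159 = -1903/16*159 = -302577/16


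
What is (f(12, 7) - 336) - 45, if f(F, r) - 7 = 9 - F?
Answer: -377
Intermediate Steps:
f(F, r) = 16 - F (f(F, r) = 7 + (9 - F) = 16 - F)
(f(12, 7) - 336) - 45 = ((16 - 1*12) - 336) - 45 = ((16 - 12) - 336) - 45 = (4 - 336) - 45 = -332 - 45 = -377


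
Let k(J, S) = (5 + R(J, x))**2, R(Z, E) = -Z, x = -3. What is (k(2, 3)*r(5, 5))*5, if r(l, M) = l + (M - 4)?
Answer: 270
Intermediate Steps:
k(J, S) = (5 - J)**2
r(l, M) = -4 + M + l (r(l, M) = l + (-4 + M) = -4 + M + l)
(k(2, 3)*r(5, 5))*5 = ((-5 + 2)**2*(-4 + 5 + 5))*5 = ((-3)**2*6)*5 = (9*6)*5 = 54*5 = 270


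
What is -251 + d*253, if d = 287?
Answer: 72360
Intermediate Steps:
-251 + d*253 = -251 + 287*253 = -251 + 72611 = 72360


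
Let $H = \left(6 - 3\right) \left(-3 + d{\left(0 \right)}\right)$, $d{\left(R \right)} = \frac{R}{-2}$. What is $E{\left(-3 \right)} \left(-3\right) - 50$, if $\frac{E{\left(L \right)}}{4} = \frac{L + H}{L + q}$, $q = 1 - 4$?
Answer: $-74$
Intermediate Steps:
$d{\left(R \right)} = - \frac{R}{2}$ ($d{\left(R \right)} = R \left(- \frac{1}{2}\right) = - \frac{R}{2}$)
$q = -3$ ($q = 1 - 4 = -3$)
$H = -9$ ($H = \left(6 - 3\right) \left(-3 - 0\right) = 3 \left(-3 + 0\right) = 3 \left(-3\right) = -9$)
$E{\left(L \right)} = \frac{4 \left(-9 + L\right)}{-3 + L}$ ($E{\left(L \right)} = 4 \frac{L - 9}{L - 3} = 4 \frac{-9 + L}{-3 + L} = \frac{4 \left(-9 + L\right)}{-3 + L}$)
$E{\left(-3 \right)} \left(-3\right) - 50 = \frac{4 \left(-9 - 3\right)}{-3 - 3} \left(-3\right) - 50 = 4 \frac{1}{-6} \left(-12\right) \left(-3\right) - 50 = 4 \left(- \frac{1}{6}\right) \left(-12\right) \left(-3\right) - 50 = 8 \left(-3\right) - 50 = -24 - 50 = -74$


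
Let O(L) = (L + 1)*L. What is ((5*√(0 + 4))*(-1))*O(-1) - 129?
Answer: -129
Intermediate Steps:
O(L) = L*(1 + L) (O(L) = (1 + L)*L = L*(1 + L))
((5*√(0 + 4))*(-1))*O(-1) - 129 = ((5*√(0 + 4))*(-1))*(-(1 - 1)) - 129 = ((5*√4)*(-1))*(-1*0) - 129 = ((5*2)*(-1))*0 - 129 = (10*(-1))*0 - 129 = -10*0 - 129 = 0 - 129 = -129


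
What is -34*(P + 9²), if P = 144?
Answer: -7650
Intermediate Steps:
-34*(P + 9²) = -34*(144 + 9²) = -34*(144 + 81) = -34*225 = -7650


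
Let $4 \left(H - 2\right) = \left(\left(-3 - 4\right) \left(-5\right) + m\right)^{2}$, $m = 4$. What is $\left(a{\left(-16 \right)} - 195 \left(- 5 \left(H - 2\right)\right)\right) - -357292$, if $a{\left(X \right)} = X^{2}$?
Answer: $\frac{2913167}{4} \approx 7.2829 \cdot 10^{5}$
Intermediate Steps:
$H = \frac{1529}{4}$ ($H = 2 + \frac{\left(\left(-3 - 4\right) \left(-5\right) + 4\right)^{2}}{4} = 2 + \frac{\left(\left(-7\right) \left(-5\right) + 4\right)^{2}}{4} = 2 + \frac{\left(35 + 4\right)^{2}}{4} = 2 + \frac{39^{2}}{4} = 2 + \frac{1}{4} \cdot 1521 = 2 + \frac{1521}{4} = \frac{1529}{4} \approx 382.25$)
$\left(a{\left(-16 \right)} - 195 \left(- 5 \left(H - 2\right)\right)\right) - -357292 = \left(\left(-16\right)^{2} - 195 \left(- 5 \left(\frac{1529}{4} - 2\right)\right)\right) - -357292 = \left(256 - 195 \left(\left(-5\right) \frac{1521}{4}\right)\right) + 357292 = \left(256 - - \frac{1482975}{4}\right) + 357292 = \left(256 + \frac{1482975}{4}\right) + 357292 = \frac{1483999}{4} + 357292 = \frac{2913167}{4}$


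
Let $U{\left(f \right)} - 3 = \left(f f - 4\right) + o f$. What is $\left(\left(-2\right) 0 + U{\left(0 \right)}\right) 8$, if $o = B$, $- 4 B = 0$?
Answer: $-8$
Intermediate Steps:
$B = 0$ ($B = \left(- \frac{1}{4}\right) 0 = 0$)
$o = 0$
$U{\left(f \right)} = -1 + f^{2}$ ($U{\left(f \right)} = 3 + \left(\left(f f - 4\right) + 0 f\right) = 3 + \left(\left(f^{2} - 4\right) + 0\right) = 3 + \left(\left(-4 + f^{2}\right) + 0\right) = 3 + \left(-4 + f^{2}\right) = -1 + f^{2}$)
$\left(\left(-2\right) 0 + U{\left(0 \right)}\right) 8 = \left(\left(-2\right) 0 - \left(1 - 0^{2}\right)\right) 8 = \left(0 + \left(-1 + 0\right)\right) 8 = \left(0 - 1\right) 8 = \left(-1\right) 8 = -8$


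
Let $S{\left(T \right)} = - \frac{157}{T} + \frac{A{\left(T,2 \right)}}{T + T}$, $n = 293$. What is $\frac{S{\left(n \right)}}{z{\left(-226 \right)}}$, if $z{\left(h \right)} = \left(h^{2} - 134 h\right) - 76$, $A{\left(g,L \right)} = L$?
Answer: $- \frac{39}{5954053} \approx -6.5502 \cdot 10^{-6}$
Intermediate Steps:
$z{\left(h \right)} = -76 + h^{2} - 134 h$
$S{\left(T \right)} = - \frac{156}{T}$ ($S{\left(T \right)} = - \frac{157}{T} + \frac{2}{T + T} = - \frac{157}{T} + \frac{2}{2 T} = - \frac{157}{T} + 2 \frac{1}{2 T} = - \frac{157}{T} + \frac{1}{T} = - \frac{156}{T}$)
$\frac{S{\left(n \right)}}{z{\left(-226 \right)}} = \frac{\left(-156\right) \frac{1}{293}}{-76 + \left(-226\right)^{2} - -30284} = \frac{\left(-156\right) \frac{1}{293}}{-76 + 51076 + 30284} = - \frac{156}{293 \cdot 81284} = \left(- \frac{156}{293}\right) \frac{1}{81284} = - \frac{39}{5954053}$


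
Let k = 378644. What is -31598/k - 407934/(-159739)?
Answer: 10672452041/4320300994 ≈ 2.4703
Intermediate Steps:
-31598/k - 407934/(-159739) = -31598/378644 - 407934/(-159739) = -31598*1/378644 - 407934*(-1/159739) = -2257/27046 + 407934/159739 = 10672452041/4320300994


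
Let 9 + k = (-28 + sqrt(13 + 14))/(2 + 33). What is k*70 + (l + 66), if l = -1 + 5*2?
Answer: -611 + 6*sqrt(3) ≈ -600.61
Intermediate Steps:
l = 9 (l = -1 + 10 = 9)
k = -49/5 + 3*sqrt(3)/35 (k = -9 + (-28 + sqrt(13 + 14))/(2 + 33) = -9 + (-28 + sqrt(27))/35 = -9 + (-28 + 3*sqrt(3))*(1/35) = -9 + (-4/5 + 3*sqrt(3)/35) = -49/5 + 3*sqrt(3)/35 ≈ -9.6515)
k*70 + (l + 66) = (-49/5 + 3*sqrt(3)/35)*70 + (9 + 66) = (-686 + 6*sqrt(3)) + 75 = -611 + 6*sqrt(3)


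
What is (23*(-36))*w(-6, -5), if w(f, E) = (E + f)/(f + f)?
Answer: -759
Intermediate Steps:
w(f, E) = (E + f)/(2*f) (w(f, E) = (E + f)/((2*f)) = (E + f)*(1/(2*f)) = (E + f)/(2*f))
(23*(-36))*w(-6, -5) = (23*(-36))*((½)*(-5 - 6)/(-6)) = -414*(-1)*(-11)/6 = -828*11/12 = -759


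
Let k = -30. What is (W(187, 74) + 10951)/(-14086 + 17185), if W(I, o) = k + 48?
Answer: 10969/3099 ≈ 3.5395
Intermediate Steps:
W(I, o) = 18 (W(I, o) = -30 + 48 = 18)
(W(187, 74) + 10951)/(-14086 + 17185) = (18 + 10951)/(-14086 + 17185) = 10969/3099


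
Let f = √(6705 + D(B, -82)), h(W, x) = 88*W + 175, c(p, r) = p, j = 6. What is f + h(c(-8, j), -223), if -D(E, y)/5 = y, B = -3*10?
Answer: -529 + √7115 ≈ -444.65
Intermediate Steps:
B = -30
D(E, y) = -5*y
h(W, x) = 175 + 88*W
f = √7115 (f = √(6705 - 5*(-82)) = √(6705 + 410) = √7115 ≈ 84.350)
f + h(c(-8, j), -223) = √7115 + (175 + 88*(-8)) = √7115 + (175 - 704) = √7115 - 529 = -529 + √7115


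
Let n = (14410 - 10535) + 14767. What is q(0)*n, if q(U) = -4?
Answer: -74568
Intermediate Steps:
n = 18642 (n = 3875 + 14767 = 18642)
q(0)*n = -4*18642 = -74568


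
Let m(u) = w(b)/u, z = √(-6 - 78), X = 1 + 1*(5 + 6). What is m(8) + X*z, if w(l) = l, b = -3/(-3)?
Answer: ⅛ + 24*I*√21 ≈ 0.125 + 109.98*I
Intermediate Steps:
b = 1 (b = -3*(-⅓) = 1)
X = 12 (X = 1 + 1*11 = 1 + 11 = 12)
z = 2*I*√21 (z = √(-84) = 2*I*√21 ≈ 9.1651*I)
m(u) = 1/u
m(8) + X*z = 1/8 + 12*(2*I*√21) = ⅛ + 24*I*√21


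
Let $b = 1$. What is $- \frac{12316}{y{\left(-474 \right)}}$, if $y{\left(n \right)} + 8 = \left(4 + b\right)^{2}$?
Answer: $- \frac{12316}{17} \approx -724.47$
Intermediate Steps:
$y{\left(n \right)} = 17$ ($y{\left(n \right)} = -8 + \left(4 + 1\right)^{2} = -8 + 5^{2} = -8 + 25 = 17$)
$- \frac{12316}{y{\left(-474 \right)}} = - \frac{12316}{17}$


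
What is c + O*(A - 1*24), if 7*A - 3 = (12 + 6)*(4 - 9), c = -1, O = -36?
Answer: 9173/7 ≈ 1310.4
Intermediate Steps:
A = -87/7 (A = 3/7 + ((12 + 6)*(4 - 9))/7 = 3/7 + (18*(-5))/7 = 3/7 + (⅐)*(-90) = 3/7 - 90/7 = -87/7 ≈ -12.429)
c + O*(A - 1*24) = -1 - 36*(-87/7 - 1*24) = -1 - 36*(-87/7 - 24) = -1 - 36*(-255/7) = -1 + 9180/7 = 9173/7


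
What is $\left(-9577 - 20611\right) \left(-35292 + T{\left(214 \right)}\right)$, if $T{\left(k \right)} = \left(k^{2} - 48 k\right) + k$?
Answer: $-13463848$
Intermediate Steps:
$T{\left(k \right)} = k^{2} - 47 k$
$\left(-9577 - 20611\right) \left(-35292 + T{\left(214 \right)}\right) = \left(-9577 - 20611\right) \left(-35292 + 214 \left(-47 + 214\right)\right) = - 30188 \left(-35292 + 214 \cdot 167\right) = - 30188 \left(-35292 + 35738\right) = \left(-30188\right) 446 = -13463848$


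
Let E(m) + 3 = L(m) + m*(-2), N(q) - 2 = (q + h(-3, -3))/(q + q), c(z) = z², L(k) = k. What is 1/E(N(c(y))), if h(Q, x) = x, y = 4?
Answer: -32/173 ≈ -0.18497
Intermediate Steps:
N(q) = 2 + (-3 + q)/(2*q) (N(q) = 2 + (q - 3)/(q + q) = 2 + (-3 + q)/((2*q)) = 2 + (-3 + q)*(1/(2*q)) = 2 + (-3 + q)/(2*q))
E(m) = -3 - m (E(m) = -3 + (m + m*(-2)) = -3 + (m - 2*m) = -3 - m)
1/E(N(c(y))) = 1/(-3 - (-3 + 5*4²)/(2*(4²))) = 1/(-3 - (-3 + 5*16)/(2*16)) = 1/(-3 - (-3 + 80)/(2*16)) = 1/(-3 - 77/(2*16)) = 1/(-3 - 1*77/32) = 1/(-3 - 77/32) = 1/(-173/32) = -32/173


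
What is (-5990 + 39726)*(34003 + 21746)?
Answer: 1880748264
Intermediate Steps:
(-5990 + 39726)*(34003 + 21746) = 33736*55749 = 1880748264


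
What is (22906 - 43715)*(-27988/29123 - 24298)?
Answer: 14725668681378/29123 ≈ 5.0564e+8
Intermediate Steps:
(22906 - 43715)*(-27988/29123 - 24298) = -20809*(-27988*1/29123 - 24298) = -20809*(-27988/29123 - 24298) = -20809*(-707658642/29123) = 14725668681378/29123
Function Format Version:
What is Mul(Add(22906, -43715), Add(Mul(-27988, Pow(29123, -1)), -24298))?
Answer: Rational(14725668681378, 29123) ≈ 5.0564e+8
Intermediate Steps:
Mul(Add(22906, -43715), Add(Mul(-27988, Pow(29123, -1)), -24298)) = Mul(-20809, Add(Mul(-27988, Rational(1, 29123)), -24298)) = Mul(-20809, Add(Rational(-27988, 29123), -24298)) = Mul(-20809, Rational(-707658642, 29123)) = Rational(14725668681378, 29123)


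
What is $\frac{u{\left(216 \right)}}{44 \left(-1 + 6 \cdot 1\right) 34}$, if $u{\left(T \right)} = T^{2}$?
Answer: $\frac{5832}{935} \approx 6.2374$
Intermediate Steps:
$\frac{u{\left(216 \right)}}{44 \left(-1 + 6 \cdot 1\right) 34} = \frac{216^{2}}{44 \left(-1 + 6 \cdot 1\right) 34} = \frac{46656}{44 \left(-1 + 6\right) 34} = \frac{46656}{44 \cdot 5 \cdot 34} = \frac{46656}{220 \cdot 34} = \frac{46656}{7480} = 46656 \cdot \frac{1}{7480} = \frac{5832}{935}$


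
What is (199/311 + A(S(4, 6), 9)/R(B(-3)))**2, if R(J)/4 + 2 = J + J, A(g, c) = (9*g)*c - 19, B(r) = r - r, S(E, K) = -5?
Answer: 278289124/96721 ≈ 2877.2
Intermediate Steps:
B(r) = 0
A(g, c) = -19 + 9*c*g (A(g, c) = 9*c*g - 19 = -19 + 9*c*g)
R(J) = -8 + 8*J (R(J) = -8 + 4*(J + J) = -8 + 4*(2*J) = -8 + 8*J)
(199/311 + A(S(4, 6), 9)/R(B(-3)))**2 = (199/311 + (-19 + 9*9*(-5))/(-8 + 8*0))**2 = (199*(1/311) + (-19 - 405)/(-8 + 0))**2 = (199/311 - 424/(-8))**2 = (199/311 - 424*(-1/8))**2 = (199/311 + 53)**2 = (16682/311)**2 = 278289124/96721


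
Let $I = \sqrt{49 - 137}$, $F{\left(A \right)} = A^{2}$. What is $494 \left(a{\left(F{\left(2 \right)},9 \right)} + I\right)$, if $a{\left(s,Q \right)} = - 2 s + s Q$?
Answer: $13832 + 988 i \sqrt{22} \approx 13832.0 + 4634.1 i$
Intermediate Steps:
$I = 2 i \sqrt{22}$ ($I = \sqrt{-88} = 2 i \sqrt{22} \approx 9.3808 i$)
$a{\left(s,Q \right)} = - 2 s + Q s$
$494 \left(a{\left(F{\left(2 \right)},9 \right)} + I\right) = 494 \left(2^{2} \left(-2 + 9\right) + 2 i \sqrt{22}\right) = 494 \left(4 \cdot 7 + 2 i \sqrt{22}\right) = 494 \left(28 + 2 i \sqrt{22}\right) = 13832 + 988 i \sqrt{22}$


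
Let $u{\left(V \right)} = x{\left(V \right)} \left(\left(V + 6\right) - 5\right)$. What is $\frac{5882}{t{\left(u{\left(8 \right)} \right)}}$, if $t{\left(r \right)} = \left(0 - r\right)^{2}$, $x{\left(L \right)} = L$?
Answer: $\frac{2941}{2592} \approx 1.1346$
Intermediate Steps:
$u{\left(V \right)} = V \left(1 + V\right)$ ($u{\left(V \right)} = V \left(\left(V + 6\right) - 5\right) = V \left(\left(6 + V\right) - 5\right) = V \left(1 + V\right)$)
$t{\left(r \right)} = r^{2}$ ($t{\left(r \right)} = \left(- r\right)^{2} = r^{2}$)
$\frac{5882}{t{\left(u{\left(8 \right)} \right)}} = \frac{5882}{\left(8 \left(1 + 8\right)\right)^{2}} = \frac{5882}{\left(8 \cdot 9\right)^{2}} = \frac{5882}{72^{2}} = \frac{5882}{5184} = 5882 \cdot \frac{1}{5184} = \frac{2941}{2592}$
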